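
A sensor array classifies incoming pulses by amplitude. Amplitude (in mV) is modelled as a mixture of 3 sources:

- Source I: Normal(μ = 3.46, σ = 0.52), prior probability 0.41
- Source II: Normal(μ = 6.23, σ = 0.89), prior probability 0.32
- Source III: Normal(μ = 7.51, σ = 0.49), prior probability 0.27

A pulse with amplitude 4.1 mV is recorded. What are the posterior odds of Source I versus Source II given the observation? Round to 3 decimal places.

18.023

Posterior odds = (π_i f_i(x)) / (π_j f_j(x)); the normalising sum cancels.
Normal densities:
  p_I = 0.359727
  p_II = 0.0255722
  p_III = 2.47869e-11
Odds = (0.41/0.32) × (0.359727/0.0255722) = 1.28125 × 14.0671 ≈ 18.023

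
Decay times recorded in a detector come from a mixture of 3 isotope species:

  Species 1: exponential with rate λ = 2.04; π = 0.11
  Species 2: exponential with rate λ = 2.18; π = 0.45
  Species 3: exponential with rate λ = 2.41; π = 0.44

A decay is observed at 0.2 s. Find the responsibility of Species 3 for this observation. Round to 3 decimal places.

Posterior ∝ prior × likelihood, so P(k | x) ∝ w_k f_k(x); normalise over all components.
Component likelihoods at x = 0.2 s:
  p_1 = 1.35656
  p_2 = 1.40963
  p_3 = 1.48829
Prior × likelihood for each component:
  w_1·p_1 = 0.11 × 1.35656 = 0.149221
  w_2·p_2 = 0.45 × 1.40963 = 0.634332
  w_3·p_3 = 0.44 × 1.48829 = 0.654847
Denominator: 0.149221 + 0.634332 + 0.654847 = 1.4384
So the posterior for Species 3 is 0.654847 / 1.4384 ≈ 0.455.

0.455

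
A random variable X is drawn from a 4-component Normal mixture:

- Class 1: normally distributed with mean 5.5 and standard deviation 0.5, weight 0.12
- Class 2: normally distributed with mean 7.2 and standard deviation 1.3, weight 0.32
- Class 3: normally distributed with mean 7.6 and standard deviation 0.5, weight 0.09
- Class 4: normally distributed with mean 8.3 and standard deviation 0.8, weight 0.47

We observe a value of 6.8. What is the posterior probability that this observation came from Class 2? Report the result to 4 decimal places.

The responsibility of component k is π_k f_k(x) divided by Σ_j π_j f_j(x).
Normal densities:
  f_1 = 0.0271659
  f_2 = 0.29269
  f_3 = 0.221842
  f_4 = 0.0859828
Prior × likelihood for each component:
  π_1·f_1 = 0.12 × 0.0271659 = 0.00325991
  π_2·f_2 = 0.32 × 0.29269 = 0.0936609
  π_3·f_3 = 0.09 × 0.221842 = 0.0199658
  π_4·f_4 = 0.47 × 0.0859828 = 0.0404119
Normaliser: 0.00325991 + 0.0936609 + 0.0199658 + 0.0404119 = 0.157299
P(Class 2 | data) = 0.0936609 / 0.157299 ≈ 0.5954

0.5954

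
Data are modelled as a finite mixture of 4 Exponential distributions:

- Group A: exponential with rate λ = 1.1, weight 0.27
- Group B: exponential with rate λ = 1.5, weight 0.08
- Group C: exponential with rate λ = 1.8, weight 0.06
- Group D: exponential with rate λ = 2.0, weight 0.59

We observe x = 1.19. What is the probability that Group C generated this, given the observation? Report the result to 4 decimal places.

0.0571

P(component k | x) = π_k·f_k(x) / marginal(x), where marginal(x) = Σ_j π_j·f_j(x).
Evaluate each component's likelihood at the observed value:
  L_A = 1.1·e^(−1.1·1.19) = 1.1·e^(−1.3090) = 0.297099
  L_B = 1.5·e^(−1.5·1.19) = 1.5·e^(−1.7850) = 0.251696
  L_C = 1.8·e^(−1.8·1.19) = 1.8·e^(−2.1420) = 0.211356
  L_D = 2.0·e^(−2.0·1.19) = 2.0·e^(−2.3800) = 0.185101
Prior × likelihood for each component:
  π_A·L_A = 0.27 × 0.297099 = 0.0802167
  π_B·L_B = 0.08 × 0.251696 = 0.0201356
  π_C·L_C = 0.06 × 0.211356 = 0.0126813
  π_D·L_D = 0.59 × 0.185101 = 0.10921
Sum: 0.0802167 + 0.0201356 + 0.0126813 + 0.10921 = 0.222243
Responsibility of Group C: 0.0126813 / 0.222243 ≈ 0.0571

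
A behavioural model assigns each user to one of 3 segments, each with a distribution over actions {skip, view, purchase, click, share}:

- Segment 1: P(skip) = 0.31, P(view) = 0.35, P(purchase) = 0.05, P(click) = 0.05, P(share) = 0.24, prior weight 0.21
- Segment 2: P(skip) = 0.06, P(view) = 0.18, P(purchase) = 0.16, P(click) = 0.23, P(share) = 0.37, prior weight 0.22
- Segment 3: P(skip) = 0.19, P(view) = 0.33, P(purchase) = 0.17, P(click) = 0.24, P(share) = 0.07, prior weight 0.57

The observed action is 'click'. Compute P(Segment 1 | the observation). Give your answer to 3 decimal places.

0.053

Posterior ∝ prior × likelihood, so P(k | x) ∝ π_k f_k(x); normalise over all components.
Component likelihoods at x = 'click':
  f_1 = P(click | comp) = 0.05
  f_2 = P(click | comp) = 0.23
  f_3 = P(click | comp) = 0.24
Weight by the priors:
  π_1·f_1 = 0.21 × 0.05 = 0.0105
  π_2·f_2 = 0.22 × 0.23 = 0.0506
  π_3·f_3 = 0.57 × 0.24 = 0.1368
Evidence: 0.0105 + 0.0506 + 0.1368 = 0.1979
P(Segment 1 | x) ≈ 0.053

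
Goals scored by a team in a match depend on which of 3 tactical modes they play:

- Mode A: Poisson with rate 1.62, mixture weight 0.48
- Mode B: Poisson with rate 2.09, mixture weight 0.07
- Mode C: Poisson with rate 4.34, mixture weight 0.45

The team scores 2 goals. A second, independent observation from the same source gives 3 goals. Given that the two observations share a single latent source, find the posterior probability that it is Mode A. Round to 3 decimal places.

0.567

Posterior ∝ prior × likelihood, so P(k | x) ∝ π_k f_k(x); normalise over all components.
Since both observations come from the same component, the likelihood for component k is f_k(x₁)·f_k(x₂).
  p_A = [e^(−1.62)·1.62^2/2! = 0.259683] × [0.140229] = 0.0364149
  p_B = [e^(−2.09)·2.09^2/2! = 0.270139] × [0.188197] = 0.0508393
  p_C = [e^(−4.34)·4.34^2/2! = 0.122775] × [0.177615] = 0.0218068
Unnormalised posteriors:
  π_A·p_A = 0.48 × 0.0364149 = 0.0174792
  π_B·p_B = 0.07 × 0.0508393 = 0.00355875
  π_C·p_C = 0.45 × 0.0218068 = 0.00981305
Evidence: 0.0174792 + 0.00355875 + 0.00981305 = 0.030851
So the posterior for Mode A is 0.0174792 / 0.030851 ≈ 0.567.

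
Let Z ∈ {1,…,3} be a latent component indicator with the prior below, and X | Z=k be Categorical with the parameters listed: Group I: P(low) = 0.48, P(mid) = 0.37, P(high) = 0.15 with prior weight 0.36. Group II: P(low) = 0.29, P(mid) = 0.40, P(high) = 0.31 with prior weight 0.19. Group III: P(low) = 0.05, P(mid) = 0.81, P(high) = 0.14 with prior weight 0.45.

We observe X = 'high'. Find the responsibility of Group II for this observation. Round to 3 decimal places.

0.335

By Bayes' theorem, P(k | x) = w_k f_k(x) / Σ_j w_j f_j(x).
Categorical probabilities:
  p_I = P(high | comp) = 0.15
  p_II = P(high | comp) = 0.31
  p_III = P(high | comp) = 0.14
Weight by the priors:
  w_I·p_I = 0.36 × 0.15 = 0.054
  w_II·p_II = 0.19 × 0.31 = 0.0589
  w_III·p_III = 0.45 × 0.14 = 0.063
Sum: 0.054 + 0.0589 + 0.063 = 0.1759
P(Group II | x) ≈ 0.335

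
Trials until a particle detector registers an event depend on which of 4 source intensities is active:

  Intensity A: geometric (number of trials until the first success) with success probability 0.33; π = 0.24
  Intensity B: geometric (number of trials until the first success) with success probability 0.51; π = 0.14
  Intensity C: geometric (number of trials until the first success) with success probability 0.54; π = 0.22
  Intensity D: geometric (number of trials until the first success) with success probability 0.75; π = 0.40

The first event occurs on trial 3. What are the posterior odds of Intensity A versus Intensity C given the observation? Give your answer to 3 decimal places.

Only the two components matter; the odds are (w_i f_i(x)) / (w_j f_j(x)).
Geometric probabilities:
  p_A = 0.33·(1−0.33)^2 = 0.33·0.4489 = 0.148137
  p_B = 0.51·(1−0.51)^2 = 0.51·0.2401 = 0.122451
  p_C = 0.54·(1−0.54)^2 = 0.54·0.2116 = 0.114264
  p_D = 0.75·(1−0.75)^2 = 0.75·0.0625 = 0.046875
Odds = (0.24/0.22) × (0.148137/0.114264) = 1.09091 × 1.29645 ≈ 1.414

1.414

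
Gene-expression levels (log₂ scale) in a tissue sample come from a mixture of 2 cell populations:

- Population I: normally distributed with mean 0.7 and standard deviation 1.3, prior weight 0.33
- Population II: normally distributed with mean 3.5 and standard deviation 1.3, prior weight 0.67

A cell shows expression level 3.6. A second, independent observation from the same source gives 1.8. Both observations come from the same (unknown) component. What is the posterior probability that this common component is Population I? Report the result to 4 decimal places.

Posterior ∝ prior × likelihood, so P(k | x) ∝ π_k f_k(x); normalise over all components.
Since both observations come from the same component, the likelihood for component k is f_k(x₁)·f_k(x₂).
  p_I = [0.02549] × [0.214533] = 0.00546845
  p_II = [0.305972] × [0.130506] = 0.0399313
Unnormalised posteriors:
  π_I·p_I = 0.33 × 0.00546845 = 0.00180459
  π_II·p_II = 0.67 × 0.0399313 = 0.026754
Sum: 0.00180459 + 0.026754 = 0.0285586
So the posterior for Population I is 0.00180459 / 0.0285586 ≈ 0.0632.

0.0632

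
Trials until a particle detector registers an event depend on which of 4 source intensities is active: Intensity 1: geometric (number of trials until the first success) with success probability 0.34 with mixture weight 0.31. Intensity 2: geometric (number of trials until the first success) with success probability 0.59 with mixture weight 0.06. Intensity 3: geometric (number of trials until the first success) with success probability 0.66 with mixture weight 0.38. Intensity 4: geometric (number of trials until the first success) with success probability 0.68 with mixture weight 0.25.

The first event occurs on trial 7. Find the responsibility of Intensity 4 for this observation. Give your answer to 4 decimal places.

Posterior ∝ prior × likelihood, so P(k | x) ∝ π_k f_k(x); normalise over all components.
Evaluate each component's likelihood at the observed value:
  L_1 = 0.34·(1−0.34)^6 = 0.34·0.082654 = 0.0281023
  L_2 = 0.59·(1−0.59)^6 = 0.59·0.0047501 = 0.00280256
  L_3 = 0.66·(1−0.66)^6 = 0.66·0.0015448 = 0.00101957
  L_4 = 0.68·(1−0.68)^6 = 0.68·0.00107374 = 0.000730144
Weight by the priors:
  π_1·L_1 = 0.31 × 0.0281023 = 0.00871173
  π_2·L_2 = 0.06 × 0.00280256 = 0.000168154
  π_3·L_3 = 0.38 × 0.00101957 = 0.000387437
  π_4·L_4 = 0.25 × 0.000730144 = 0.000182536
Evidence: 0.00871173 + 0.000168154 + 0.000387437 + 0.000182536 = 0.00944985
Responsibility of Intensity 4: 0.000182536 / 0.00944985 ≈ 0.0193

0.0193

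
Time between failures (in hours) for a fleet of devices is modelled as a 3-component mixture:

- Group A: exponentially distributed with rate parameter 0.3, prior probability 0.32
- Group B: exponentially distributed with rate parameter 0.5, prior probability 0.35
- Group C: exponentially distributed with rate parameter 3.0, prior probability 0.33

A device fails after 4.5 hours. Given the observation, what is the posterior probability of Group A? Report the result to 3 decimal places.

0.574

Posterior ∝ prior × likelihood, so P(k | x) ∝ P(Z=k) f_k(x); normalise over all components.
Component likelihoods at x = 4.5 hours:
  f_A = 0.0777721
  f_B = 0.0526996
  f_C = 4.11288e-06
Multiply by the mixture weights:
  P(Z=A)·f_A = 0.32 × 0.0777721 = 0.0248871
  P(Z=B)·f_B = 0.35 × 0.0526996 = 0.0184449
  P(Z=C)·f_C = 0.33 × 4.11288e-06 = 1.35725e-06
Normaliser: 0.0248871 + 0.0184449 + 1.35725e-06 = 0.0433333
So the posterior for Group A is 0.0248871 / 0.0433333 ≈ 0.574.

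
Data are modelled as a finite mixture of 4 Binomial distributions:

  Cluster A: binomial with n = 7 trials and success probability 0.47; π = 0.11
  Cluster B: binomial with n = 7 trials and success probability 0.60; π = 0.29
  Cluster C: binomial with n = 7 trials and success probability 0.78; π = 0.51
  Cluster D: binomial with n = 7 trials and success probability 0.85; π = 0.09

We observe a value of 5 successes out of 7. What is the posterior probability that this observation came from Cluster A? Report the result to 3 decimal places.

Posterior ∝ prior × likelihood, so P(k | x) ∝ π_k f_k(x); normalise over all components.
Evaluate each component's likelihood at the observed value:
  L_A = C(7,5)·0.47^5·0.53^2 = 21·0.0229345·0.2809 = 0.135288
  L_B = C(7,5)·0.60^5·0.40^2 = 21·0.07776·0.16 = 0.261274
  L_C = C(7,5)·0.78^5·0.22^2 = 21·0.288717·0.0484 = 0.293452
  L_D = C(7,5)·0.85^5·0.15^2 = 21·0.443705·0.0225 = 0.209651
Weight by the priors:
  π_A·L_A = 0.11 × 0.135288 = 0.0148817
  π_B·L_B = 0.29 × 0.261274 = 0.0757693
  π_C·L_C = 0.51 × 0.293452 = 0.149661
  π_D·L_D = 0.09 × 0.209651 = 0.0188686
Sum: 0.0148817 + 0.0757693 + 0.149661 + 0.0188686 = 0.25918
Responsibility of Cluster A: 0.0148817 / 0.25918 ≈ 0.057

0.057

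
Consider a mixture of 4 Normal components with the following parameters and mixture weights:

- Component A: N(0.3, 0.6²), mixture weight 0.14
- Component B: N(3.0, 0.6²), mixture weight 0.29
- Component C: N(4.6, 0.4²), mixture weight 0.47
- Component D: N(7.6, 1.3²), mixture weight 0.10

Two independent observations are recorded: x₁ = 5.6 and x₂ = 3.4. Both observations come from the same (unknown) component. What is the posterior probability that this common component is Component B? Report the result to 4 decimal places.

The responsibility of component k is P(Z=k) f_k(x) divided by Σ_j P(Z=j) f_j(x).
Since both observations come from the same component, the likelihood for component k is f_k(x₁)·f_k(x₂).
  L_A = [(1/(0.6·√(2π)))·exp(−(5.6−0.3)²/(2·0.6²)) = 0.664904·exp(-39.01389) = 7.57255e-18] × [1.06202e-06] = 8.04222e-24
  L_B = [(1/(0.6·√(2π)))·exp(−(5.6−3.0)²/(2·0.6²)) = 0.664904·exp(-9.38889) = 5.56181e-05] × [0.532413] = 2.96118e-05
  L_C = [(1/(0.4·√(2π)))·exp(−(5.6−4.6)²/(2·0.4²)) = 0.997356·exp(-3.12500) = 0.0438208] × [0.0110796] = 0.000485517
  L_D = [(1/(1.3·√(2π)))·exp(−(5.6−7.6)²/(2·1.3²)) = 0.306879·exp(-1.18343) = 0.0939742] × [0.00166116] = 0.000156106
Unnormalised posteriors:
  P(Z=A)·L_A = 0.14 × 8.04222e-24 = 1.12591e-24
  P(Z=B)·L_B = 0.29 × 2.96118e-05 = 8.58743e-06
  P(Z=C)·L_C = 0.47 × 0.000485517 = 0.000228193
  P(Z=D)·L_D = 0.10 × 0.000156106 = 1.56106e-05
Marginal: 1.12591e-24 + 8.58743e-06 + 0.000228193 + 1.56106e-05 = 0.000252391
Responsibility of Component B: 8.58743e-06 / 0.000252391 ≈ 0.0340

0.0340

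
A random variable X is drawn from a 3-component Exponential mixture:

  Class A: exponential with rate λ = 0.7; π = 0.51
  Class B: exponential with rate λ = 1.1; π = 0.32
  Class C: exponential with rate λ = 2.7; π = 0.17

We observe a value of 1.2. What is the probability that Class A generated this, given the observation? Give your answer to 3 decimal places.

0.579

The responsibility of component k is π_k f_k(x) divided by Σ_j π_j f_j(x).
Exponential densities:
  L_A = 0.302197
  L_B = 0.293849
  L_C = 0.105743
Weight by the priors:
  π_A·L_A = 0.51 × 0.302197 = 0.154121
  π_B·L_B = 0.32 × 0.293849 = 0.0940316
  π_C·L_C = 0.17 × 0.105743 = 0.0179762
Marginal: 0.154121 + 0.0940316 + 0.0179762 = 0.266129
P(Class A | the observation) = 0.154121 / 0.266129 ≈ 0.579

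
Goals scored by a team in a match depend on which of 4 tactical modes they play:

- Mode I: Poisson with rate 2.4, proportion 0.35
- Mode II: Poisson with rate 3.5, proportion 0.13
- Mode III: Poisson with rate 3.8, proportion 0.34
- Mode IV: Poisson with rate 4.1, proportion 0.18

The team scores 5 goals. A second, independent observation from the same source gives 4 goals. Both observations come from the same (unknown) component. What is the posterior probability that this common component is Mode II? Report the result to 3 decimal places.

The responsibility of component k is π_k f_k(x) divided by Σ_j π_j f_j(x).
Since both observations come from the same component, the likelihood for component k is f_k(x₁)·f_k(x₂).
  p_I = [0.0601961] × [0.125408] = 0.0075491
  p_II = [0.132169] × [0.188812] = 0.0249551
  p_III = [0.147713] × [0.194359] = 0.0287092
  p_IV = [0.160004] × [0.195127] = 0.031221
Unnormalised posteriors:
  π_I·p_I = 0.35 × 0.0075491 = 0.00264218
  π_II·p_II = 0.13 × 0.0249551 = 0.00324416
  π_III·p_III = 0.34 × 0.0287092 = 0.00976114
  π_IV·p_IV = 0.18 × 0.031221 = 0.00561979
Marginal: 0.00264218 + 0.00324416 + 0.00976114 + 0.00561979 = 0.0212673
So the posterior for Mode II is 0.00324416 / 0.0212673 ≈ 0.153.

0.153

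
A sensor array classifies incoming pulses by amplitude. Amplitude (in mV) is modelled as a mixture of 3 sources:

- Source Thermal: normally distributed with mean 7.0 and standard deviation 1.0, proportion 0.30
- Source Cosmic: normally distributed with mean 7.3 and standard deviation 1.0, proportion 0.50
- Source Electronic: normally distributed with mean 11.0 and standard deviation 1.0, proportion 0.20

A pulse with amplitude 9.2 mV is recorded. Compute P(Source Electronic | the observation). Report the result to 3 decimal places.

Apply Bayes' rule: the posterior for each component is proportional to its prior times its likelihood at x.
Normal densities:
  f_Thermal = 0.0354746
  f_Cosmic = 0.0656158
  f_Electronic = 0.0789502
Weight by the priors:
  w_Thermal·f_Thermal = 0.30 × 0.0354746 = 0.0106424
  w_Cosmic·f_Cosmic = 0.50 × 0.0656158 = 0.0328079
  w_Electronic·f_Electronic = 0.20 × 0.0789502 = 0.01579
Normaliser: 0.0106424 + 0.0328079 + 0.01579 = 0.0592403
So the posterior for Source Electronic is 0.01579 / 0.0592403 ≈ 0.267.

0.267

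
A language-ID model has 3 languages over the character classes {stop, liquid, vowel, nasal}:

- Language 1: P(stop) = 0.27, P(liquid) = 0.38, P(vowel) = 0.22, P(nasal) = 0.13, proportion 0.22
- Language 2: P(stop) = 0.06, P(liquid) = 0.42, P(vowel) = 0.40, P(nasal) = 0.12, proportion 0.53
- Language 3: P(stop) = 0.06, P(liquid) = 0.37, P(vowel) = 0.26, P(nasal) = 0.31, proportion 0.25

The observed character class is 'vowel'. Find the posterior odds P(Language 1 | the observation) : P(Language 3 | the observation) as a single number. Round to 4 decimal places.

0.7446

Posterior odds = (P(Z=i) f_i(x)) / (P(Z=j) f_j(x)); the normalising sum cancels.
Component likelihoods at x = 'vowel':
  L_1 = 0.22
  L_2 = 0.4
  L_3 = 0.26
Posterior odds = (P(Z=1)·L_1) / (P(Z=3)·L_3) = (0.22·0.22) / (0.25·0.26) = 0.0484 / 0.065 ≈ 0.7446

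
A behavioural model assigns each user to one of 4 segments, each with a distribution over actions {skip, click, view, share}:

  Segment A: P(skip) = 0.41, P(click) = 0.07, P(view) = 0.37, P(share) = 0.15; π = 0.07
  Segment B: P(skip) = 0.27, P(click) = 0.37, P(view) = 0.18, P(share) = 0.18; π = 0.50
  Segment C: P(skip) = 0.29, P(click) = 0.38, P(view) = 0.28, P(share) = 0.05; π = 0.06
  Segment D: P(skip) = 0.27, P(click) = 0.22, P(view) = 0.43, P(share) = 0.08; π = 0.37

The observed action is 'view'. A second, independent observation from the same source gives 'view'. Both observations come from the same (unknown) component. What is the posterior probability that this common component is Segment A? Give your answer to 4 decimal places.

Posterior ∝ prior × likelihood, so P(k | x) ∝ π_k f_k(x); normalise over all components.
Since both observations come from the same component, the likelihood for component k is f_k(x₁)·f_k(x₂).
  f_A = [P(view | comp) = 0.37] × [0.37] = 0.1369
  f_B = [P(view | comp) = 0.18] × [0.18] = 0.0324
  f_C = [P(view | comp) = 0.28] × [0.28] = 0.0784
  f_D = [P(view | comp) = 0.43] × [0.43] = 0.1849
Weight by the priors:
  π_A·f_A = 0.07 × 0.1369 = 0.009583
  π_B·f_B = 0.50 × 0.0324 = 0.0162
  π_C·f_C = 0.06 × 0.0784 = 0.004704
  π_D·f_D = 0.37 × 0.1849 = 0.068413
Evidence: 0.009583 + 0.0162 + 0.004704 + 0.068413 = 0.0989
P(Segment A | x₁,x₂) = 0.009583 / 0.0989 ≈ 0.0969

0.0969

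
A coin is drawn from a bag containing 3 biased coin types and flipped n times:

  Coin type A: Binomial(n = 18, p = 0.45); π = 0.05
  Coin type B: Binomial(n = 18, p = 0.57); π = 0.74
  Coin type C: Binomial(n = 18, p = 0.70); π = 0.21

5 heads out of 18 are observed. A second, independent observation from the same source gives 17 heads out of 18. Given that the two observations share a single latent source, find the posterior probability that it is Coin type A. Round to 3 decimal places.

P(component k | x) = π_k·f_k(x) / marginal(x), where marginal(x) = Σ_j π_j·f_j(x).
Since both observations come from the same component, the likelihood for component k is f_k(x₁)·f_k(x₂).
  L_A = [C(18,5)·0.45^5·0.55^13 = 8568·0.0184528·0.00042142 = 0.066628] × [1.25964e-05] = 8.39276e-07
  L_B = [C(18,5)·0.57^5·0.43^13 = 8568·0.0601692·1.71826e-05 = 0.00885816] × [0.000547789] = 4.85241e-06
  L_C = [C(18,5)·0.70^5·0.30^13 = 8568·0.16807·1.59432e-07 = 0.000229586] × [0.012562] = 2.88407e-06
Unnormalised posteriors:
  π_A·L_A = 0.05 × 8.39276e-07 = 4.19638e-08
  π_B·L_B = 0.74 × 4.85241e-06 = 3.59078e-06
  π_C·L_C = 0.21 × 2.88407e-06 = 6.05656e-07
Normaliser: 4.19638e-08 + 3.59078e-06 + 6.05656e-07 = 4.2384e-06
So the posterior for Coin type A is 4.19638e-08 / 4.2384e-06 ≈ 0.010.

0.010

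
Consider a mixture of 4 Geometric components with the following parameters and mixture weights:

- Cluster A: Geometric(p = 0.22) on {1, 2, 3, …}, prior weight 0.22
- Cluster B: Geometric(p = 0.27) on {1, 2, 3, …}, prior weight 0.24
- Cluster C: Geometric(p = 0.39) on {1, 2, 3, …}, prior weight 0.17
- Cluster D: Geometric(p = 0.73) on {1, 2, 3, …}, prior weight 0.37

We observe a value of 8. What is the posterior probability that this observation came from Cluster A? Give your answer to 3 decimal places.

0.478

P(component k | x) = w_k·f_k(x) / marginal(x), where marginal(x) = Σ_j w_j·f_j(x).
Evaluate each component's likelihood at the observed value:
  L_A = 0.0386443
  L_B = 0.029828
  L_C = 0.0122567
  L_D = 7.63606e-05
Multiply by the mixture weights:
  w_A·L_A = 0.22 × 0.0386443 = 0.00850174
  w_B·L_B = 0.24 × 0.029828 = 0.00715871
  w_C·L_C = 0.17 × 0.0122567 = 0.00208364
  w_D·L_D = 0.37 × 7.63606e-05 = 2.82534e-05
Marginal: 0.00850174 + 0.00715871 + 0.00208364 + 2.82534e-05 = 0.0177723
Responsibility of Cluster A: 0.00850174 / 0.0177723 ≈ 0.478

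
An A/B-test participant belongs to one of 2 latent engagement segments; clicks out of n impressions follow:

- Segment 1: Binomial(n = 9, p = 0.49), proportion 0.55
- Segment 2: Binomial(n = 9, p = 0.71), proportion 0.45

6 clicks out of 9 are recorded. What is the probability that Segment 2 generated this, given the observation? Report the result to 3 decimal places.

The responsibility of component k is P(Z=k) f_k(x) divided by Σ_j P(Z=j) f_j(x).
Evaluate each component's likelihood at the observed value:
  p_1 = 0.154229
  p_2 = 0.262436
Unnormalised posteriors:
  P(Z=1)·p_1 = 0.55 × 0.154229 = 0.084826
  P(Z=2)·p_2 = 0.45 × 0.262436 = 0.118096
Marginal: 0.084826 + 0.118096 = 0.202922
So the posterior for Segment 2 is 0.118096 / 0.202922 ≈ 0.582.

0.582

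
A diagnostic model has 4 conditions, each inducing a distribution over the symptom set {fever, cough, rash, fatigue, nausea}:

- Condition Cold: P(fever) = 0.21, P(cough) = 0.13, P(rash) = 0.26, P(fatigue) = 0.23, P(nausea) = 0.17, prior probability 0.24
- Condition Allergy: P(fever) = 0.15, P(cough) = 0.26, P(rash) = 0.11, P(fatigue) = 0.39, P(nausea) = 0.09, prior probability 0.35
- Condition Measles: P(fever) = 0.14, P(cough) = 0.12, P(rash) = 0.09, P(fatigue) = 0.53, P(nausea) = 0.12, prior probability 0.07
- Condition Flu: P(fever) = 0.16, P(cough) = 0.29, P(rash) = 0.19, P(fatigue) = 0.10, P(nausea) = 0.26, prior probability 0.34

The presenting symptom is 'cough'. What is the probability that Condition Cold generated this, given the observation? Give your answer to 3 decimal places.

Posterior ∝ prior × likelihood, so P(k | x) ∝ P(Z=k) f_k(x); normalise over all components.
Categorical probabilities:
  p_Cold = P(cough | comp) = 0.13
  p_Allergy = P(cough | comp) = 0.26
  p_Measles = P(cough | comp) = 0.12
  p_Flu = P(cough | comp) = 0.29
Unnormalised posteriors:
  P(Z=Cold)·p_Cold = 0.24 × 0.13 = 0.0312
  P(Z=Allergy)·p_Allergy = 0.35 × 0.26 = 0.091
  P(Z=Measles)·p_Measles = 0.07 × 0.12 = 0.0084
  P(Z=Flu)·p_Flu = 0.34 × 0.29 = 0.0986
Marginal: 0.0312 + 0.091 + 0.0084 + 0.0986 = 0.2292
So the posterior for Condition Cold is 0.0312 / 0.2292 ≈ 0.136.

0.136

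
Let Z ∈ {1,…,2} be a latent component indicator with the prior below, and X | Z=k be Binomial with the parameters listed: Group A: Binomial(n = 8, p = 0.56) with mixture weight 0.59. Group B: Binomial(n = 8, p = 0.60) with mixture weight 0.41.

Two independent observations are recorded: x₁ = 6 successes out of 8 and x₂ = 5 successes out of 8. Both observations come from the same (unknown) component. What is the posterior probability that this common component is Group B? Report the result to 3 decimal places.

P(component k | x) = P(Z=k)·f_k(x) / marginal(x), where marginal(x) = Σ_j P(Z=j)·f_j(x).
Since both observations come from the same component, the likelihood for component k is f_k(x₁)·f_k(x₂).
  L_A = [C(8,6)·0.56^6·0.44^2 = 28·0.030841·0.1936 = 0.167183] × [0.262716] = 0.0439216
  L_B = [C(8,6)·0.60^6·0.40^2 = 28·0.046656·0.16 = 0.209019] × [0.278692] = 0.0582519
Unnormalised posteriors:
  P(Z=A)·L_A = 0.59 × 0.0439216 = 0.0259137
  P(Z=B)·L_B = 0.41 × 0.0582519 = 0.0238833
Sum: 0.0259137 + 0.0238833 = 0.049797
Responsibility of Group B: 0.0238833 / 0.049797 ≈ 0.480

0.480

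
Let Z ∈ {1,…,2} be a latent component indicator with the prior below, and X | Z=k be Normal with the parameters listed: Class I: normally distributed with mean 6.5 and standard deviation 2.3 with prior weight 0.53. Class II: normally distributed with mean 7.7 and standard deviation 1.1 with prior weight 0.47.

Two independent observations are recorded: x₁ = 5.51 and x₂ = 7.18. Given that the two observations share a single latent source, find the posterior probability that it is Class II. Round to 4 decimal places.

P(component k | x) = P(Z=k)·f_k(x) / marginal(x), where marginal(x) = Σ_j P(Z=j)·f_j(x).
Since both observations come from the same component, the likelihood for component k is f_k(x₁)·f_k(x₂).
  L_I = [(1/(2.3·√(2π)))·exp(−(5.51−6.5)²/(2·2.3²)) = 0.173453·exp(-0.09264) = 0.158107] × [0.166036] = 0.0262514
  L_II = [(1/(1.1·√(2π)))·exp(−(5.51−7.7)²/(2·1.1²)) = 0.362675·exp(-1.98186) = 0.0499812] × [0.324333] = 0.0162106
Prior × likelihood for each component:
  P(Z=I)·L_I = 0.53 × 0.0262514 = 0.0139132
  P(Z=II)·L_II = 0.47 × 0.0162106 = 0.00761896
Marginal: 0.0139132 + 0.00761896 = 0.0215322
P(Class II | x) ≈ 0.3538

0.3538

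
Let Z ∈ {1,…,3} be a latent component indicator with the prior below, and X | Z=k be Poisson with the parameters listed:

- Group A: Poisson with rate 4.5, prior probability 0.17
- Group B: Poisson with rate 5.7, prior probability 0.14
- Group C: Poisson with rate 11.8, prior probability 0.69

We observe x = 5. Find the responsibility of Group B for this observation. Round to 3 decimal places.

0.376

By Bayes' theorem, P(k | x) = π_k f_k(x) / Σ_j π_j f_j(x).
Poisson probabilities:
  f_A = 0.170827
  f_B = 0.16777
  f_C = 0.0143072
Multiply by the mixture weights:
  π_A·f_A = 0.17 × 0.170827 = 0.0290406
  π_B·f_B = 0.14 × 0.16777 = 0.0234878
  π_C·f_C = 0.69 × 0.0143072 = 0.00987195
Denominator: 0.0290406 + 0.0234878 + 0.00987195 = 0.0624003
P(Group B | the observation) ≈ 0.376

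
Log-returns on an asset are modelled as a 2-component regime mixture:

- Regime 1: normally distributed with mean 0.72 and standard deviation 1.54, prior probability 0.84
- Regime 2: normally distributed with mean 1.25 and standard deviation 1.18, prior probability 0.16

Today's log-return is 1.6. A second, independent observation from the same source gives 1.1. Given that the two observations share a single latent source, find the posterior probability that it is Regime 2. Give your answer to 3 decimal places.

Posterior ∝ prior × likelihood, so P(k | x) ∝ π_k f_k(x); normalise over all components.
Since both observations come from the same component, the likelihood for component k is f_k(x₁)·f_k(x₂).
  p_1 = [0.220031] × [0.251286] = 0.0552907
  p_2 = [0.323537] × [0.335366] = 0.108503
Weight by the priors:
  π_1·p_1 = 0.84 × 0.0552907 = 0.0464442
  π_2·p_2 = 0.16 × 0.108503 = 0.0173605
Normaliser: 0.0464442 + 0.0173605 = 0.0638047
So the posterior for Regime 2 is 0.0173605 / 0.0638047 ≈ 0.272.

0.272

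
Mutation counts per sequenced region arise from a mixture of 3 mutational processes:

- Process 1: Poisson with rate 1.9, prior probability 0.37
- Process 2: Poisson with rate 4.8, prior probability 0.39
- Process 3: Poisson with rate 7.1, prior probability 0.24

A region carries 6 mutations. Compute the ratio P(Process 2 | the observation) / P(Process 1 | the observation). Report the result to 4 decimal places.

The posterior odds equal the prior odds times the likelihood ratio: (w_i/w_j)·(f_i(x)/f_j(x)).
Poisson probabilities:
  L_1 = e^(−1.9)·1.9^6/6! = 0.00977304
  L_2 = e^(−4.8)·4.8^6/6! = 0.139798
  L_3 = e^(−7.1)·7.1^6/6! = 0.1468
Odds = (0.39/0.37) × (0.139798/0.00977304) = 1.05405 × 14.3045 ≈ 15.0777

15.0777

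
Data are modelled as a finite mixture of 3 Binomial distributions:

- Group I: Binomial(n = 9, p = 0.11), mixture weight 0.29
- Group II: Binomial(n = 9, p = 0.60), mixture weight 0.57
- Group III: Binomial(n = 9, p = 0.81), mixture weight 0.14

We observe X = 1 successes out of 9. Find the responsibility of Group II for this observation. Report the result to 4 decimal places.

0.0175

The responsibility of component k is π_k f_k(x) divided by Σ_j π_j f_j(x).
Evaluate each component's likelihood at the observed value:
  f_I = 0.389722
  f_II = 0.00353894
  f_III = 1.2381e-05
Weight by the priors:
  π_I·f_I = 0.29 × 0.389722 = 0.113019
  π_II·f_II = 0.57 × 0.00353894 = 0.0020172
  π_III·f_III = 0.14 × 1.2381e-05 = 1.73334e-06
Denominator: 0.113019 + 0.0020172 + 1.73334e-06 = 0.115038
Responsibility of Group II: 0.0020172 / 0.115038 ≈ 0.0175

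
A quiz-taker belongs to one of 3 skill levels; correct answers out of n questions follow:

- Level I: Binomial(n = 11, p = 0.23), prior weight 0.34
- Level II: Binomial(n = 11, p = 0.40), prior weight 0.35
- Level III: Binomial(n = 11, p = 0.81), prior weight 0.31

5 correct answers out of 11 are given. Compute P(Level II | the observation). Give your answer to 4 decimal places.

Posterior ∝ prior × likelihood, so P(k | x) ∝ P(Z=k) f_k(x); normalise over all components.
Binomial probabilities:
  L_I = C(11,5)·0.23^5·0.77^6 = 462·0.000643634·0.208422 = 0.0619763
  L_II = C(11,5)·0.40^5·0.60^6 = 462·0.01024·0.046656 = 0.220724
  L_III = C(11,5)·0.81^5·0.19^6 = 462·0.348678·4.70459e-05 = 0.00757859
Prior × likelihood for each component:
  P(Z=I)·L_I = 0.34 × 0.0619763 = 0.0210719
  P(Z=II)·L_II = 0.35 × 0.220724 = 0.0772534
  P(Z=III)·L_III = 0.31 × 0.00757859 = 0.00234936
Marginal: 0.0210719 + 0.0772534 + 0.00234936 = 0.100675
So the posterior for Level II is 0.0772534 / 0.100675 ≈ 0.7674.

0.7674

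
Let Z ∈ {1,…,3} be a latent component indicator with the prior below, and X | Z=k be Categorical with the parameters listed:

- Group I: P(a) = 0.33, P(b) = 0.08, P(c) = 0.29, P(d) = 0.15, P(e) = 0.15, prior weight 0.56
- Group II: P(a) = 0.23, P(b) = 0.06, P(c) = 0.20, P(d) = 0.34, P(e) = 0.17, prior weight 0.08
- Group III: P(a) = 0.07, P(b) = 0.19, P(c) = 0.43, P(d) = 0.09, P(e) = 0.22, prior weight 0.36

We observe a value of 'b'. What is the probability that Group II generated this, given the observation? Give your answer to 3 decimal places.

Apply Bayes' rule: the posterior for each component is proportional to its prior times its likelihood at x.
Component likelihoods at x = 'b':
  L_I = P(b | comp) = 0.08
  L_II = P(b | comp) = 0.06
  L_III = P(b | comp) = 0.19
Weight by the priors:
  π_I·L_I = 0.56 × 0.08 = 0.0448
  π_II·L_II = 0.08 × 0.06 = 0.0048
  π_III·L_III = 0.36 × 0.19 = 0.0684
Denominator: 0.0448 + 0.0048 + 0.0684 = 0.118
So the posterior for Group II is 0.0048 / 0.118 ≈ 0.041.

0.041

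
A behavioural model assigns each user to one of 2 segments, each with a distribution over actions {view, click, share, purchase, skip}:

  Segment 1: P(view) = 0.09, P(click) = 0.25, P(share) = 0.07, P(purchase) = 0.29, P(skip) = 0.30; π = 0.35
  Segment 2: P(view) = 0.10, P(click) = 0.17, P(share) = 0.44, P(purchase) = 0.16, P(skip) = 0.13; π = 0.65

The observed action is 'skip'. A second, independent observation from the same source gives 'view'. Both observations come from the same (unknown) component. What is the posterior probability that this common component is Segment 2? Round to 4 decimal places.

By Bayes' theorem, P(k | x) = P(Z=k) f_k(x) / Σ_j P(Z=j) f_j(x).
Since both observations come from the same component, the likelihood for component k is f_k(x₁)·f_k(x₂).
  f_1 = [0.3] × [0.09] = 0.027
  f_2 = [0.13] × [0.1] = 0.013
Multiply by the mixture weights:
  P(Z=1)·f_1 = 0.35 × 0.027 = 0.00945
  P(Z=2)·f_2 = 0.65 × 0.013 = 0.00845
Marginal: 0.00945 + 0.00845 = 0.0179
P(Segment 2 | data) = 0.00845 / 0.0179 ≈ 0.4721

0.4721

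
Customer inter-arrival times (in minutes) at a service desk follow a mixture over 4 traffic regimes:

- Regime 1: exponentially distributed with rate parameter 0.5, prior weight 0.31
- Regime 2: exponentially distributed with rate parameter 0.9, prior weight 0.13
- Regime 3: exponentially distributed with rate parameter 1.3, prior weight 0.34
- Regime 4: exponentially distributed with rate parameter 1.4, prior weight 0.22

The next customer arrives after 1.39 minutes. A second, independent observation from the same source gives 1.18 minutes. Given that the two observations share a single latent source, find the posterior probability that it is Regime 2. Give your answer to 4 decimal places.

P(component k | x) = P(Z=k)·f_k(x) / marginal(x), where marginal(x) = Σ_j P(Z=j)·f_j(x).
Since both observations come from the same component, the likelihood for component k is f_k(x₁)·f_k(x₂).
  p_1 = [0.5·e^(−0.5·1.39) = 0.5·e^(−0.6950) = 0.249537] × [0.277164] = 0.0691626
  p_2 = [0.9·e^(−0.9·1.39) = 0.9·e^(−1.2510) = 0.257597] × [0.311187] = 0.0801608
  p_3 = [1.3·e^(−1.3·1.39) = 1.3·e^(−1.8070) = 0.21339] × [0.280373] = 0.0598286
  p_4 = [1.4·e^(−1.4·1.39) = 1.4·e^(−1.9460) = 0.199982] × [0.268333] = 0.0536617
Multiply by the mixture weights:
  P(Z=1)·p_1 = 0.31 × 0.0691626 = 0.0214404
  P(Z=2)·p_2 = 0.13 × 0.0801608 = 0.0104209
  P(Z=3)·p_3 = 0.34 × 0.0598286 = 0.0203417
  P(Z=4)·p_4 = 0.22 × 0.0536617 = 0.0118056
Denominator: 0.0214404 + 0.0104209 + 0.0203417 + 0.0118056 = 0.0640086
So the posterior for Regime 2 is 0.0104209 / 0.0640086 ≈ 0.1628.

0.1628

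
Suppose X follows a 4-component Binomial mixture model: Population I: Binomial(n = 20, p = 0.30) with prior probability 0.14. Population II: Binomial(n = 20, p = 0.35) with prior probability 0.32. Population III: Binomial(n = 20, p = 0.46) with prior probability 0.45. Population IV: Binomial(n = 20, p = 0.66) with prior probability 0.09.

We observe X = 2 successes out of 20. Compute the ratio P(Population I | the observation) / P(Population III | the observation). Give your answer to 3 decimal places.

14.136

Posterior odds = (P(Z=i) f_i(x)) / (P(Z=j) f_j(x)); the normalising sum cancels.
Component likelihoods at x = 2 successes out of 20:
  p_I = C(20,2)·0.30^2·0.70^18 = 190·0.09·0.00162841 = 0.0278459
  p_II = C(20,2)·0.35^2·0.65^18 = 190·0.1225·0.000428983 = 0.00998459
  p_III = C(20,2)·0.46^2·0.54^18 = 190·0.2116·1.52436e-05 = 0.000612854
  p_IV = C(20,2)·0.66^2·0.34^18 = 190·0.4356·3.68655e-09 = 3.05114e-07
Odds = (0.14/0.45) × (0.0278459/0.000612854) = 0.311111 × 45.4364 ≈ 14.136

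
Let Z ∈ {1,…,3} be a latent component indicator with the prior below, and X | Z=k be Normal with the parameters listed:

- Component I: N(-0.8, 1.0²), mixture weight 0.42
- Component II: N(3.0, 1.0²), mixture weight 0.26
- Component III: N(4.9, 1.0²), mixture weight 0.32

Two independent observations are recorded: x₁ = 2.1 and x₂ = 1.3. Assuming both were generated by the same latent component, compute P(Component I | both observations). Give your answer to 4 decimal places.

0.0166

Posterior ∝ prior × likelihood, so P(k | x) ∝ w_k f_k(x); normalise over all components.
Since both observations come from the same component, the likelihood for component k is f_k(x₁)·f_k(x₂).
  L_I = [(1/(1.0·√(2π)))·exp(−(2.1−-0.8)²/(2·1.0²)) = 0.398942·exp(-4.20500) = 0.00595253] × [0.0439836] = 0.000261814
  L_II = [(1/(1.0·√(2π)))·exp(−(2.1−3.0)²/(2·1.0²)) = 0.398942·exp(-0.40500) = 0.266085] × [0.0940491] = 0.0250251
  L_III = [(1/(1.0·√(2π)))·exp(−(2.1−4.9)²/(2·1.0²)) = 0.398942·exp(-3.92000) = 0.00791545] × [0.000611902] = 4.84348e-06
Prior × likelihood for each component:
  w_I·L_I = 0.42 × 0.000261814 = 0.000109962
  w_II·L_II = 0.26 × 0.0250251 = 0.00650652
  w_III·L_III = 0.32 × 4.84348e-06 = 1.54991e-06
Normaliser: 0.000109962 + 0.00650652 + 1.54991e-06 = 0.00661803
So the posterior for Component I is 0.000109962 / 0.00661803 ≈ 0.0166.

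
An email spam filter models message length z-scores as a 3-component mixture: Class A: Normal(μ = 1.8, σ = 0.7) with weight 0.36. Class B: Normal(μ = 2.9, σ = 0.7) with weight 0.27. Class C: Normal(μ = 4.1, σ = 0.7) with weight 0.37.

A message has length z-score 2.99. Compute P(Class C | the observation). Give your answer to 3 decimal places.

Apply Bayes' rule: the posterior for each component is proportional to its prior times its likelihood at x.
Normal densities:
  L_A = (1/(0.7·√(2π)))·exp(−(2.99−1.8)²/(2·0.7²)) = 0.569918·exp(-1.44500) = 0.134356
  L_B = (1/(0.7·√(2π)))·exp(−(2.99−2.9)²/(2·0.7²)) = 0.569918·exp(-0.00827) = 0.565226
  L_C = (1/(0.7·√(2π)))·exp(−(2.99−4.1)²/(2·0.7²)) = 0.569918·exp(-1.25724) = 0.162105
Weight by the priors:
  π_A·L_A = 0.36 × 0.134356 = 0.0483681
  π_B·L_B = 0.27 × 0.565226 = 0.152611
  π_C·L_C = 0.37 × 0.162105 = 0.059979
Sum: 0.0483681 + 0.152611 + 0.059979 = 0.260958
So the posterior for Class C is 0.059979 / 0.260958 ≈ 0.230.

0.230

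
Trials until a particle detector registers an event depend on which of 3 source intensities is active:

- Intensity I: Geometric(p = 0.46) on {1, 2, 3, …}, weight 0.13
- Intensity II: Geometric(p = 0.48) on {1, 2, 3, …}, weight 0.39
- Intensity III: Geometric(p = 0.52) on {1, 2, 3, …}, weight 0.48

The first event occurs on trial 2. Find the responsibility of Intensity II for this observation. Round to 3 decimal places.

The responsibility of component k is w_k f_k(x) divided by Σ_j w_j f_j(x).
Evaluate each component's likelihood at the observed value:
  p_I = 0.2484
  p_II = 0.2496
  p_III = 0.2496
Prior × likelihood for each component:
  w_I·p_I = 0.13 × 0.2484 = 0.032292
  w_II·p_II = 0.39 × 0.2496 = 0.097344
  w_III·p_III = 0.48 × 0.2496 = 0.119808
Sum: 0.032292 + 0.097344 + 0.119808 = 0.249444
P(Intensity II | 2) = 0.097344 / 0.249444 ≈ 0.390

0.390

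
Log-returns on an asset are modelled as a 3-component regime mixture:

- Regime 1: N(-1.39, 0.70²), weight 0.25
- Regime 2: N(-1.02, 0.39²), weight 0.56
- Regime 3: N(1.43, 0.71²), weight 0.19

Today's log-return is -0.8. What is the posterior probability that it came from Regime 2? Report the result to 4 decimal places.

The responsibility of component k is P(Z=k) f_k(x) divided by Σ_j P(Z=j) f_j(x).
Evaluate each component's likelihood at the observed value:
  L_1 = (1/(0.70·√(2π)))·exp(−(-0.8−-1.39)²/(2·0.70²)) = 0.569918·exp(-0.35520) = 0.39953
  L_2 = (1/(0.39·√(2π)))·exp(−(-0.8−-1.02)²/(2·0.39²)) = 1.022929·exp(-0.15911) = 0.872462
  L_3 = (1/(0.71·√(2π)))·exp(−(-0.8−1.43)²/(2·0.71²)) = 0.561891·exp(-4.93245) = 0.00405055
Weight by the priors:
  P(Z=1)·L_1 = 0.25 × 0.39953 = 0.0998824
  P(Z=2)·L_2 = 0.56 × 0.872462 = 0.488579
  P(Z=3)·L_3 = 0.19 × 0.00405055 = 0.000769605
Normaliser: 0.0998824 + 0.488579 + 0.000769605 = 0.589231
P(Regime 2 | data) ≈ 0.8292

0.8292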